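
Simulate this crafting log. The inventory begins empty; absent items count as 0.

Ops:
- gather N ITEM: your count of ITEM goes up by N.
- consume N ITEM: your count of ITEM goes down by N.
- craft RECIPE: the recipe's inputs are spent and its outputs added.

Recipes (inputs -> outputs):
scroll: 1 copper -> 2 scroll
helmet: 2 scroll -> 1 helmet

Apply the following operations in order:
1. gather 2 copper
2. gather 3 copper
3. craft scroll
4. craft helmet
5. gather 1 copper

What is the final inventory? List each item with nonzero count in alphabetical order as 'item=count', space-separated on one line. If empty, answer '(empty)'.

After 1 (gather 2 copper): copper=2
After 2 (gather 3 copper): copper=5
After 3 (craft scroll): copper=4 scroll=2
After 4 (craft helmet): copper=4 helmet=1
After 5 (gather 1 copper): copper=5 helmet=1

Answer: copper=5 helmet=1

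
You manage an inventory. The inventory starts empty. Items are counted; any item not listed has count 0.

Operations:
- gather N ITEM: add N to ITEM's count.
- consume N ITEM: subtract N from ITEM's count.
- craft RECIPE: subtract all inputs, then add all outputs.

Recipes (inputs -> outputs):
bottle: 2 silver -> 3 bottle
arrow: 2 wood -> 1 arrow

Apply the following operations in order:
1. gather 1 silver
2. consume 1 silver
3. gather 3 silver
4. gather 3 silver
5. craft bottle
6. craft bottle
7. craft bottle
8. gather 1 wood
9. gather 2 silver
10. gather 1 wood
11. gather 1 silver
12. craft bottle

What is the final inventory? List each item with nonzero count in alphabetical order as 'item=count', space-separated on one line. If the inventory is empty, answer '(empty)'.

After 1 (gather 1 silver): silver=1
After 2 (consume 1 silver): (empty)
After 3 (gather 3 silver): silver=3
After 4 (gather 3 silver): silver=6
After 5 (craft bottle): bottle=3 silver=4
After 6 (craft bottle): bottle=6 silver=2
After 7 (craft bottle): bottle=9
After 8 (gather 1 wood): bottle=9 wood=1
After 9 (gather 2 silver): bottle=9 silver=2 wood=1
After 10 (gather 1 wood): bottle=9 silver=2 wood=2
After 11 (gather 1 silver): bottle=9 silver=3 wood=2
After 12 (craft bottle): bottle=12 silver=1 wood=2

Answer: bottle=12 silver=1 wood=2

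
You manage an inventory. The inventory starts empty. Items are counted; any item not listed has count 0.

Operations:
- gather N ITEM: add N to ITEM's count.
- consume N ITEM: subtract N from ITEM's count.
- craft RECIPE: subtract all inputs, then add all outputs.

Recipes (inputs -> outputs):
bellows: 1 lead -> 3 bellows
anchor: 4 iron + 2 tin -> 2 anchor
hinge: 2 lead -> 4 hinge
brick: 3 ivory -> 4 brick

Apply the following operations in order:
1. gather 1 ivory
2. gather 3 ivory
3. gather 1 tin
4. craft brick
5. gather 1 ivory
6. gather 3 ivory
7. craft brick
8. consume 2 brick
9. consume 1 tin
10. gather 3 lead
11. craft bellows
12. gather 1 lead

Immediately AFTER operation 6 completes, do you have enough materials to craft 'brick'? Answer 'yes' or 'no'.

After 1 (gather 1 ivory): ivory=1
After 2 (gather 3 ivory): ivory=4
After 3 (gather 1 tin): ivory=4 tin=1
After 4 (craft brick): brick=4 ivory=1 tin=1
After 5 (gather 1 ivory): brick=4 ivory=2 tin=1
After 6 (gather 3 ivory): brick=4 ivory=5 tin=1

Answer: yes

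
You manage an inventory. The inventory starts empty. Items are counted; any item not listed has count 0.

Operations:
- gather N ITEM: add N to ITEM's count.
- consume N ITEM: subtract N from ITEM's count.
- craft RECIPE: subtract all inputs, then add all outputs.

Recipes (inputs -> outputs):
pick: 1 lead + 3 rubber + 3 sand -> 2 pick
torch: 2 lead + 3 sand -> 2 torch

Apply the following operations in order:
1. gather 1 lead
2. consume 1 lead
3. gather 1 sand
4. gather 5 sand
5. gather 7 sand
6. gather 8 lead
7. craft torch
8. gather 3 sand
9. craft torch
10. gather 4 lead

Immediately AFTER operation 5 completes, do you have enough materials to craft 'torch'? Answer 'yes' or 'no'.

After 1 (gather 1 lead): lead=1
After 2 (consume 1 lead): (empty)
After 3 (gather 1 sand): sand=1
After 4 (gather 5 sand): sand=6
After 5 (gather 7 sand): sand=13

Answer: no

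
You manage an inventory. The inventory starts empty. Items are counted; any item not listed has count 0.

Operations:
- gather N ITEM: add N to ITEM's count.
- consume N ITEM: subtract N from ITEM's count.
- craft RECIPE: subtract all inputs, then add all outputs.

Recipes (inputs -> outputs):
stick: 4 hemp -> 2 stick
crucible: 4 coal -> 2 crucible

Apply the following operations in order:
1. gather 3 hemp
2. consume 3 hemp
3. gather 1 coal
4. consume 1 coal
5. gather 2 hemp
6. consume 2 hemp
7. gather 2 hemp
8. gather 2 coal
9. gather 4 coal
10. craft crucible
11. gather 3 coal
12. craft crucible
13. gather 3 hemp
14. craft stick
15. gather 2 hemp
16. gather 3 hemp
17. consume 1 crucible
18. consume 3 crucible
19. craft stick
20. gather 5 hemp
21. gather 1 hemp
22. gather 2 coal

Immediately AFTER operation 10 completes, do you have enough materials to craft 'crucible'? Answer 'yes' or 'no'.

Answer: no

Derivation:
After 1 (gather 3 hemp): hemp=3
After 2 (consume 3 hemp): (empty)
After 3 (gather 1 coal): coal=1
After 4 (consume 1 coal): (empty)
After 5 (gather 2 hemp): hemp=2
After 6 (consume 2 hemp): (empty)
After 7 (gather 2 hemp): hemp=2
After 8 (gather 2 coal): coal=2 hemp=2
After 9 (gather 4 coal): coal=6 hemp=2
After 10 (craft crucible): coal=2 crucible=2 hemp=2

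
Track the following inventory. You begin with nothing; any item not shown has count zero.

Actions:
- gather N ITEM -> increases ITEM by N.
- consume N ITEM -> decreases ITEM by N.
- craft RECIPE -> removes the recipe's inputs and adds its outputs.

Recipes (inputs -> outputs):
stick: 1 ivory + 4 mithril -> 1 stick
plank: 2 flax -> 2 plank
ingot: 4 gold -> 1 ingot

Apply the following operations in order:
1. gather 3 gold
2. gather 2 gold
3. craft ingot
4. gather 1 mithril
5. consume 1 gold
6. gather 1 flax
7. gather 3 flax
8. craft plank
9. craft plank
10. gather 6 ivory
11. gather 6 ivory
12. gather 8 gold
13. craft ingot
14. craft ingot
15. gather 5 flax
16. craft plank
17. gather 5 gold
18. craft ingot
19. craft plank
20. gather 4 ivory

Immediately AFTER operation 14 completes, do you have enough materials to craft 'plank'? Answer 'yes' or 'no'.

After 1 (gather 3 gold): gold=3
After 2 (gather 2 gold): gold=5
After 3 (craft ingot): gold=1 ingot=1
After 4 (gather 1 mithril): gold=1 ingot=1 mithril=1
After 5 (consume 1 gold): ingot=1 mithril=1
After 6 (gather 1 flax): flax=1 ingot=1 mithril=1
After 7 (gather 3 flax): flax=4 ingot=1 mithril=1
After 8 (craft plank): flax=2 ingot=1 mithril=1 plank=2
After 9 (craft plank): ingot=1 mithril=1 plank=4
After 10 (gather 6 ivory): ingot=1 ivory=6 mithril=1 plank=4
After 11 (gather 6 ivory): ingot=1 ivory=12 mithril=1 plank=4
After 12 (gather 8 gold): gold=8 ingot=1 ivory=12 mithril=1 plank=4
After 13 (craft ingot): gold=4 ingot=2 ivory=12 mithril=1 plank=4
After 14 (craft ingot): ingot=3 ivory=12 mithril=1 plank=4

Answer: no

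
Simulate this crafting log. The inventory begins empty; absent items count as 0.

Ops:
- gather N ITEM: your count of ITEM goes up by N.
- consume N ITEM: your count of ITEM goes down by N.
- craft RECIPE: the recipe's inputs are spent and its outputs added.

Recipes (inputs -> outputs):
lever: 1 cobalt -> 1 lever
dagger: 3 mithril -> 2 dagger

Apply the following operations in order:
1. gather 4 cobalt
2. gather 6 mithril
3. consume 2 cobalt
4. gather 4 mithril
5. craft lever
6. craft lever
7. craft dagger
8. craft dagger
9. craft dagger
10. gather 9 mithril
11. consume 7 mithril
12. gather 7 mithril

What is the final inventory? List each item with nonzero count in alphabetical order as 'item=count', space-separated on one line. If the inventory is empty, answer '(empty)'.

Answer: dagger=6 lever=2 mithril=10

Derivation:
After 1 (gather 4 cobalt): cobalt=4
After 2 (gather 6 mithril): cobalt=4 mithril=6
After 3 (consume 2 cobalt): cobalt=2 mithril=6
After 4 (gather 4 mithril): cobalt=2 mithril=10
After 5 (craft lever): cobalt=1 lever=1 mithril=10
After 6 (craft lever): lever=2 mithril=10
After 7 (craft dagger): dagger=2 lever=2 mithril=7
After 8 (craft dagger): dagger=4 lever=2 mithril=4
After 9 (craft dagger): dagger=6 lever=2 mithril=1
After 10 (gather 9 mithril): dagger=6 lever=2 mithril=10
After 11 (consume 7 mithril): dagger=6 lever=2 mithril=3
After 12 (gather 7 mithril): dagger=6 lever=2 mithril=10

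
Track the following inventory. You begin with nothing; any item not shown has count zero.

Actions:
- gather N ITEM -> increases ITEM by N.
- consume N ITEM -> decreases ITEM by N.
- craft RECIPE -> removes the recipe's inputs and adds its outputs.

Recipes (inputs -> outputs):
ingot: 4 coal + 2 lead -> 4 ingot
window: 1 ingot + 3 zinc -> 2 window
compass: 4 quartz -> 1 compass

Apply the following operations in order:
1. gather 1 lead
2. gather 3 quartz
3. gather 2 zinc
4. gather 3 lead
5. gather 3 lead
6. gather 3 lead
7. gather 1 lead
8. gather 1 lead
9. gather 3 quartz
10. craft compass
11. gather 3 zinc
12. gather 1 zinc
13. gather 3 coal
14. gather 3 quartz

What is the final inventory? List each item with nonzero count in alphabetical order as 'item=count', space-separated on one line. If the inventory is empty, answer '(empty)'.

Answer: coal=3 compass=1 lead=12 quartz=5 zinc=6

Derivation:
After 1 (gather 1 lead): lead=1
After 2 (gather 3 quartz): lead=1 quartz=3
After 3 (gather 2 zinc): lead=1 quartz=3 zinc=2
After 4 (gather 3 lead): lead=4 quartz=3 zinc=2
After 5 (gather 3 lead): lead=7 quartz=3 zinc=2
After 6 (gather 3 lead): lead=10 quartz=3 zinc=2
After 7 (gather 1 lead): lead=11 quartz=3 zinc=2
After 8 (gather 1 lead): lead=12 quartz=3 zinc=2
After 9 (gather 3 quartz): lead=12 quartz=6 zinc=2
After 10 (craft compass): compass=1 lead=12 quartz=2 zinc=2
After 11 (gather 3 zinc): compass=1 lead=12 quartz=2 zinc=5
After 12 (gather 1 zinc): compass=1 lead=12 quartz=2 zinc=6
After 13 (gather 3 coal): coal=3 compass=1 lead=12 quartz=2 zinc=6
After 14 (gather 3 quartz): coal=3 compass=1 lead=12 quartz=5 zinc=6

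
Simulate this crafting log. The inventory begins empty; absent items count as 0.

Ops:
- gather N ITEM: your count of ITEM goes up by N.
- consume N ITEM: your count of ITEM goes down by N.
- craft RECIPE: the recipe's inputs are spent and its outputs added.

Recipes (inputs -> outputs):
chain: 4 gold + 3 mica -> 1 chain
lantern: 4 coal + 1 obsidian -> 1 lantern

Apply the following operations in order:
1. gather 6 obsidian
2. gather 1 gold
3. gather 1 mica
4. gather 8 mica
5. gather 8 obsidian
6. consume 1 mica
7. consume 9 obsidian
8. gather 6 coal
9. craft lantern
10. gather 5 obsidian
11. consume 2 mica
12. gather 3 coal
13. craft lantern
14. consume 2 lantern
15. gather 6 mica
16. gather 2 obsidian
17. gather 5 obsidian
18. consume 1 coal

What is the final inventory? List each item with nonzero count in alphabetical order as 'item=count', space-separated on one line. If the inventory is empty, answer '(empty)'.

Answer: gold=1 mica=12 obsidian=15

Derivation:
After 1 (gather 6 obsidian): obsidian=6
After 2 (gather 1 gold): gold=1 obsidian=6
After 3 (gather 1 mica): gold=1 mica=1 obsidian=6
After 4 (gather 8 mica): gold=1 mica=9 obsidian=6
After 5 (gather 8 obsidian): gold=1 mica=9 obsidian=14
After 6 (consume 1 mica): gold=1 mica=8 obsidian=14
After 7 (consume 9 obsidian): gold=1 mica=8 obsidian=5
After 8 (gather 6 coal): coal=6 gold=1 mica=8 obsidian=5
After 9 (craft lantern): coal=2 gold=1 lantern=1 mica=8 obsidian=4
After 10 (gather 5 obsidian): coal=2 gold=1 lantern=1 mica=8 obsidian=9
After 11 (consume 2 mica): coal=2 gold=1 lantern=1 mica=6 obsidian=9
After 12 (gather 3 coal): coal=5 gold=1 lantern=1 mica=6 obsidian=9
After 13 (craft lantern): coal=1 gold=1 lantern=2 mica=6 obsidian=8
After 14 (consume 2 lantern): coal=1 gold=1 mica=6 obsidian=8
After 15 (gather 6 mica): coal=1 gold=1 mica=12 obsidian=8
After 16 (gather 2 obsidian): coal=1 gold=1 mica=12 obsidian=10
After 17 (gather 5 obsidian): coal=1 gold=1 mica=12 obsidian=15
After 18 (consume 1 coal): gold=1 mica=12 obsidian=15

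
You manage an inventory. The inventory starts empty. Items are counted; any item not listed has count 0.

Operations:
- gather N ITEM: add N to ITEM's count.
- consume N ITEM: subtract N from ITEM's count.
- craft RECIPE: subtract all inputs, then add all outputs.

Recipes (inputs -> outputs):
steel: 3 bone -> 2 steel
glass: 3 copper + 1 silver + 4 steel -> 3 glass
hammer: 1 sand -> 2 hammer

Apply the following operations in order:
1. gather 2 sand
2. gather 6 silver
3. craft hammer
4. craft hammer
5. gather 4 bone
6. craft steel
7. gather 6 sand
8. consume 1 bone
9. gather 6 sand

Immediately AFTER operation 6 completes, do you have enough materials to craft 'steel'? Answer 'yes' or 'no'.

Answer: no

Derivation:
After 1 (gather 2 sand): sand=2
After 2 (gather 6 silver): sand=2 silver=6
After 3 (craft hammer): hammer=2 sand=1 silver=6
After 4 (craft hammer): hammer=4 silver=6
After 5 (gather 4 bone): bone=4 hammer=4 silver=6
After 6 (craft steel): bone=1 hammer=4 silver=6 steel=2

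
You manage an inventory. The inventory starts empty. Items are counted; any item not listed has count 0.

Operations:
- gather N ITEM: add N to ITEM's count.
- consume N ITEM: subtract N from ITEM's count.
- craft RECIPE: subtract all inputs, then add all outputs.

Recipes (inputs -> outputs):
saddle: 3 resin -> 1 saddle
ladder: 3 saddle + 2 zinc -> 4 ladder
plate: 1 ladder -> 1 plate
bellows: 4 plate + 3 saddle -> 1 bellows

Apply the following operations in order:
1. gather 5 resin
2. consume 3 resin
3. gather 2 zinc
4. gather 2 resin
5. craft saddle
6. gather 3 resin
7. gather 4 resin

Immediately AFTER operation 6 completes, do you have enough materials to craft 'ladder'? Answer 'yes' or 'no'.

After 1 (gather 5 resin): resin=5
After 2 (consume 3 resin): resin=2
After 3 (gather 2 zinc): resin=2 zinc=2
After 4 (gather 2 resin): resin=4 zinc=2
After 5 (craft saddle): resin=1 saddle=1 zinc=2
After 6 (gather 3 resin): resin=4 saddle=1 zinc=2

Answer: no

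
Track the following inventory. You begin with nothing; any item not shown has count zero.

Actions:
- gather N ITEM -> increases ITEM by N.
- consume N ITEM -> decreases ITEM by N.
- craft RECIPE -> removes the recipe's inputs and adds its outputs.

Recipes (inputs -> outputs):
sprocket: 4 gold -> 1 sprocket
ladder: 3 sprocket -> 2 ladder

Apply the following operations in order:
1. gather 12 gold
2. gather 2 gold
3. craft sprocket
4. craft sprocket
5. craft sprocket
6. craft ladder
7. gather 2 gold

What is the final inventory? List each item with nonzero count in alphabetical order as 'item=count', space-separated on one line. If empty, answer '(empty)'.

After 1 (gather 12 gold): gold=12
After 2 (gather 2 gold): gold=14
After 3 (craft sprocket): gold=10 sprocket=1
After 4 (craft sprocket): gold=6 sprocket=2
After 5 (craft sprocket): gold=2 sprocket=3
After 6 (craft ladder): gold=2 ladder=2
After 7 (gather 2 gold): gold=4 ladder=2

Answer: gold=4 ladder=2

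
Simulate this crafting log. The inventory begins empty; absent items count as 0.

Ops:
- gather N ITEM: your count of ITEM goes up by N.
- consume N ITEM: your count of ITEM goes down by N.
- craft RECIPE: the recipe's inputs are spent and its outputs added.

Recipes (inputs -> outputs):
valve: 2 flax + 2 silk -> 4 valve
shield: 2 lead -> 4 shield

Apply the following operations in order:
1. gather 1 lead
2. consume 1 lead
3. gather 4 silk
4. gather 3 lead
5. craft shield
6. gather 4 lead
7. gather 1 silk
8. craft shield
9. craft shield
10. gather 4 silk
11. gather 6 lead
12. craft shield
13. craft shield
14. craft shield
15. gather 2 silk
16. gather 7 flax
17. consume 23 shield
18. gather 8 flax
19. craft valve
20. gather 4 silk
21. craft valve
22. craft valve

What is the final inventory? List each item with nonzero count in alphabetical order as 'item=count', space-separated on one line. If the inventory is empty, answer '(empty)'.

Answer: flax=9 lead=1 shield=1 silk=9 valve=12

Derivation:
After 1 (gather 1 lead): lead=1
After 2 (consume 1 lead): (empty)
After 3 (gather 4 silk): silk=4
After 4 (gather 3 lead): lead=3 silk=4
After 5 (craft shield): lead=1 shield=4 silk=4
After 6 (gather 4 lead): lead=5 shield=4 silk=4
After 7 (gather 1 silk): lead=5 shield=4 silk=5
After 8 (craft shield): lead=3 shield=8 silk=5
After 9 (craft shield): lead=1 shield=12 silk=5
After 10 (gather 4 silk): lead=1 shield=12 silk=9
After 11 (gather 6 lead): lead=7 shield=12 silk=9
After 12 (craft shield): lead=5 shield=16 silk=9
After 13 (craft shield): lead=3 shield=20 silk=9
After 14 (craft shield): lead=1 shield=24 silk=9
After 15 (gather 2 silk): lead=1 shield=24 silk=11
After 16 (gather 7 flax): flax=7 lead=1 shield=24 silk=11
After 17 (consume 23 shield): flax=7 lead=1 shield=1 silk=11
After 18 (gather 8 flax): flax=15 lead=1 shield=1 silk=11
After 19 (craft valve): flax=13 lead=1 shield=1 silk=9 valve=4
After 20 (gather 4 silk): flax=13 lead=1 shield=1 silk=13 valve=4
After 21 (craft valve): flax=11 lead=1 shield=1 silk=11 valve=8
After 22 (craft valve): flax=9 lead=1 shield=1 silk=9 valve=12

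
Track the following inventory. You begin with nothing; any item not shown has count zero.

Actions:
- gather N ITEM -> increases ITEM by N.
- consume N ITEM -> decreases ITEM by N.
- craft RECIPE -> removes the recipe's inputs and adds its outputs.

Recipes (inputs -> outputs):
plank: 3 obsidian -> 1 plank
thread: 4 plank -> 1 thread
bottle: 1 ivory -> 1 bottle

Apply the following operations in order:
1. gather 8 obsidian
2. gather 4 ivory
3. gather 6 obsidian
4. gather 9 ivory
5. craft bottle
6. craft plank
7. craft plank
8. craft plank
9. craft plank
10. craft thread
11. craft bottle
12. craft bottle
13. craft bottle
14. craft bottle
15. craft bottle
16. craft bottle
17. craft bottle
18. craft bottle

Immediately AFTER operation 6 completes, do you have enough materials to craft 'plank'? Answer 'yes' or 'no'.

Answer: yes

Derivation:
After 1 (gather 8 obsidian): obsidian=8
After 2 (gather 4 ivory): ivory=4 obsidian=8
After 3 (gather 6 obsidian): ivory=4 obsidian=14
After 4 (gather 9 ivory): ivory=13 obsidian=14
After 5 (craft bottle): bottle=1 ivory=12 obsidian=14
After 6 (craft plank): bottle=1 ivory=12 obsidian=11 plank=1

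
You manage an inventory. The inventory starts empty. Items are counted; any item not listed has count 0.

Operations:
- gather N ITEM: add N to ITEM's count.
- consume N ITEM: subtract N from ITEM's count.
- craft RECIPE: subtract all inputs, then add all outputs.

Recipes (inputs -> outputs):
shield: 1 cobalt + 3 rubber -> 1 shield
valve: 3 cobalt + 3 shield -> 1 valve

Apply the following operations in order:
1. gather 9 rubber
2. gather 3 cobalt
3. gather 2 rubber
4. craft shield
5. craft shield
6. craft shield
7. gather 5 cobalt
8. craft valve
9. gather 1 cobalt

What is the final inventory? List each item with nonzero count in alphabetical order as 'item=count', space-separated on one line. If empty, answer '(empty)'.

After 1 (gather 9 rubber): rubber=9
After 2 (gather 3 cobalt): cobalt=3 rubber=9
After 3 (gather 2 rubber): cobalt=3 rubber=11
After 4 (craft shield): cobalt=2 rubber=8 shield=1
After 5 (craft shield): cobalt=1 rubber=5 shield=2
After 6 (craft shield): rubber=2 shield=3
After 7 (gather 5 cobalt): cobalt=5 rubber=2 shield=3
After 8 (craft valve): cobalt=2 rubber=2 valve=1
After 9 (gather 1 cobalt): cobalt=3 rubber=2 valve=1

Answer: cobalt=3 rubber=2 valve=1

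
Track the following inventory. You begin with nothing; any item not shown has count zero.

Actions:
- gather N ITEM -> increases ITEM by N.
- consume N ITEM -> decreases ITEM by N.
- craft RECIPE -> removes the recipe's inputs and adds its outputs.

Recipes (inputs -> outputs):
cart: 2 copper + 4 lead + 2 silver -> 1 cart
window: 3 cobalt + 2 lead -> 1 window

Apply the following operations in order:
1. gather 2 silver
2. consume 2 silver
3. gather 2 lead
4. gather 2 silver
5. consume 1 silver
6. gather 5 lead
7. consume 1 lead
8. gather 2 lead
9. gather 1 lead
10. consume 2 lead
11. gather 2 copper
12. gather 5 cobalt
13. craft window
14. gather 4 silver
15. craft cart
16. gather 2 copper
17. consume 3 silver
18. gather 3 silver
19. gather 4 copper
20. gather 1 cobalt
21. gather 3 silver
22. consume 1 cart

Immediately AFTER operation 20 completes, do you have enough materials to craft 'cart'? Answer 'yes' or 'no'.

After 1 (gather 2 silver): silver=2
After 2 (consume 2 silver): (empty)
After 3 (gather 2 lead): lead=2
After 4 (gather 2 silver): lead=2 silver=2
After 5 (consume 1 silver): lead=2 silver=1
After 6 (gather 5 lead): lead=7 silver=1
After 7 (consume 1 lead): lead=6 silver=1
After 8 (gather 2 lead): lead=8 silver=1
After 9 (gather 1 lead): lead=9 silver=1
After 10 (consume 2 lead): lead=7 silver=1
After 11 (gather 2 copper): copper=2 lead=7 silver=1
After 12 (gather 5 cobalt): cobalt=5 copper=2 lead=7 silver=1
After 13 (craft window): cobalt=2 copper=2 lead=5 silver=1 window=1
After 14 (gather 4 silver): cobalt=2 copper=2 lead=5 silver=5 window=1
After 15 (craft cart): cart=1 cobalt=2 lead=1 silver=3 window=1
After 16 (gather 2 copper): cart=1 cobalt=2 copper=2 lead=1 silver=3 window=1
After 17 (consume 3 silver): cart=1 cobalt=2 copper=2 lead=1 window=1
After 18 (gather 3 silver): cart=1 cobalt=2 copper=2 lead=1 silver=3 window=1
After 19 (gather 4 copper): cart=1 cobalt=2 copper=6 lead=1 silver=3 window=1
After 20 (gather 1 cobalt): cart=1 cobalt=3 copper=6 lead=1 silver=3 window=1

Answer: no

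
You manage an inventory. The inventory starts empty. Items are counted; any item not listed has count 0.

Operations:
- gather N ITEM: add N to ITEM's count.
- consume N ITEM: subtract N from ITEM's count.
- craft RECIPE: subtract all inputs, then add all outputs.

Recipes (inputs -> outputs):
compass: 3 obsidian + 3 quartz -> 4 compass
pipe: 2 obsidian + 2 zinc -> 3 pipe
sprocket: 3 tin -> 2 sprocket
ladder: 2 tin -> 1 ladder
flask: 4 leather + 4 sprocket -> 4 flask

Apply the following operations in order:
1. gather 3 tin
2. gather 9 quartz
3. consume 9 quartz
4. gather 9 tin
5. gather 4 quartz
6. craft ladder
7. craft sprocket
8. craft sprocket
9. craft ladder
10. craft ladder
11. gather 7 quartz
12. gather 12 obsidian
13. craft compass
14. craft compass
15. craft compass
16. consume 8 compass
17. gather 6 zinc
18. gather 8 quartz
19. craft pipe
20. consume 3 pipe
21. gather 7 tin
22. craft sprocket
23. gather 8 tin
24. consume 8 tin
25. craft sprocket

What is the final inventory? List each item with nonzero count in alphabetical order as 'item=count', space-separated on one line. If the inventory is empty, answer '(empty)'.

After 1 (gather 3 tin): tin=3
After 2 (gather 9 quartz): quartz=9 tin=3
After 3 (consume 9 quartz): tin=3
After 4 (gather 9 tin): tin=12
After 5 (gather 4 quartz): quartz=4 tin=12
After 6 (craft ladder): ladder=1 quartz=4 tin=10
After 7 (craft sprocket): ladder=1 quartz=4 sprocket=2 tin=7
After 8 (craft sprocket): ladder=1 quartz=4 sprocket=4 tin=4
After 9 (craft ladder): ladder=2 quartz=4 sprocket=4 tin=2
After 10 (craft ladder): ladder=3 quartz=4 sprocket=4
After 11 (gather 7 quartz): ladder=3 quartz=11 sprocket=4
After 12 (gather 12 obsidian): ladder=3 obsidian=12 quartz=11 sprocket=4
After 13 (craft compass): compass=4 ladder=3 obsidian=9 quartz=8 sprocket=4
After 14 (craft compass): compass=8 ladder=3 obsidian=6 quartz=5 sprocket=4
After 15 (craft compass): compass=12 ladder=3 obsidian=3 quartz=2 sprocket=4
After 16 (consume 8 compass): compass=4 ladder=3 obsidian=3 quartz=2 sprocket=4
After 17 (gather 6 zinc): compass=4 ladder=3 obsidian=3 quartz=2 sprocket=4 zinc=6
After 18 (gather 8 quartz): compass=4 ladder=3 obsidian=3 quartz=10 sprocket=4 zinc=6
After 19 (craft pipe): compass=4 ladder=3 obsidian=1 pipe=3 quartz=10 sprocket=4 zinc=4
After 20 (consume 3 pipe): compass=4 ladder=3 obsidian=1 quartz=10 sprocket=4 zinc=4
After 21 (gather 7 tin): compass=4 ladder=3 obsidian=1 quartz=10 sprocket=4 tin=7 zinc=4
After 22 (craft sprocket): compass=4 ladder=3 obsidian=1 quartz=10 sprocket=6 tin=4 zinc=4
After 23 (gather 8 tin): compass=4 ladder=3 obsidian=1 quartz=10 sprocket=6 tin=12 zinc=4
After 24 (consume 8 tin): compass=4 ladder=3 obsidian=1 quartz=10 sprocket=6 tin=4 zinc=4
After 25 (craft sprocket): compass=4 ladder=3 obsidian=1 quartz=10 sprocket=8 tin=1 zinc=4

Answer: compass=4 ladder=3 obsidian=1 quartz=10 sprocket=8 tin=1 zinc=4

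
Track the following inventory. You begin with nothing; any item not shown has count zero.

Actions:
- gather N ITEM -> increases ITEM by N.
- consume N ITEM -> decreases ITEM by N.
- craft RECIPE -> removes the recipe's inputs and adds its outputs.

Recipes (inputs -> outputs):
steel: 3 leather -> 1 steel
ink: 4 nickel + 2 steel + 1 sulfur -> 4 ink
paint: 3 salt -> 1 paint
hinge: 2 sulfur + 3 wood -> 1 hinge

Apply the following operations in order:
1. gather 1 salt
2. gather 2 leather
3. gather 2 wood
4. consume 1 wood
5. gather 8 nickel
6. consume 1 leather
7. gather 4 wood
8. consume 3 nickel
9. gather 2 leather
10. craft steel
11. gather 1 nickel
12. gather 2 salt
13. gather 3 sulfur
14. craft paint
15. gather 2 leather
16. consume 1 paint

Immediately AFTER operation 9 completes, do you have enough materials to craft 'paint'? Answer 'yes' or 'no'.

Answer: no

Derivation:
After 1 (gather 1 salt): salt=1
After 2 (gather 2 leather): leather=2 salt=1
After 3 (gather 2 wood): leather=2 salt=1 wood=2
After 4 (consume 1 wood): leather=2 salt=1 wood=1
After 5 (gather 8 nickel): leather=2 nickel=8 salt=1 wood=1
After 6 (consume 1 leather): leather=1 nickel=8 salt=1 wood=1
After 7 (gather 4 wood): leather=1 nickel=8 salt=1 wood=5
After 8 (consume 3 nickel): leather=1 nickel=5 salt=1 wood=5
After 9 (gather 2 leather): leather=3 nickel=5 salt=1 wood=5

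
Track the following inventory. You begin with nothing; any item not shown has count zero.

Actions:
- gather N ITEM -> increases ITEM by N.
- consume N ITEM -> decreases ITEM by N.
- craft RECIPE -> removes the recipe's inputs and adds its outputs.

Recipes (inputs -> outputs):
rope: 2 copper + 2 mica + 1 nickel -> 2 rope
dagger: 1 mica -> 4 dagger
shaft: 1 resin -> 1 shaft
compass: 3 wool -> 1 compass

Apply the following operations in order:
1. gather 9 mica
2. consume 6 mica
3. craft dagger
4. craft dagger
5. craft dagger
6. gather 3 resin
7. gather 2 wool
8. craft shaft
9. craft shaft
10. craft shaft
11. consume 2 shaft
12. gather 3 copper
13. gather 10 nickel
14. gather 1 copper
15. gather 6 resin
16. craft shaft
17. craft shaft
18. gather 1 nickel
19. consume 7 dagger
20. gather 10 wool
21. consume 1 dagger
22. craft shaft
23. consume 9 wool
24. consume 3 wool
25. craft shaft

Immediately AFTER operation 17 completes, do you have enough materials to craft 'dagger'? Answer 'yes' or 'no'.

Answer: no

Derivation:
After 1 (gather 9 mica): mica=9
After 2 (consume 6 mica): mica=3
After 3 (craft dagger): dagger=4 mica=2
After 4 (craft dagger): dagger=8 mica=1
After 5 (craft dagger): dagger=12
After 6 (gather 3 resin): dagger=12 resin=3
After 7 (gather 2 wool): dagger=12 resin=3 wool=2
After 8 (craft shaft): dagger=12 resin=2 shaft=1 wool=2
After 9 (craft shaft): dagger=12 resin=1 shaft=2 wool=2
After 10 (craft shaft): dagger=12 shaft=3 wool=2
After 11 (consume 2 shaft): dagger=12 shaft=1 wool=2
After 12 (gather 3 copper): copper=3 dagger=12 shaft=1 wool=2
After 13 (gather 10 nickel): copper=3 dagger=12 nickel=10 shaft=1 wool=2
After 14 (gather 1 copper): copper=4 dagger=12 nickel=10 shaft=1 wool=2
After 15 (gather 6 resin): copper=4 dagger=12 nickel=10 resin=6 shaft=1 wool=2
After 16 (craft shaft): copper=4 dagger=12 nickel=10 resin=5 shaft=2 wool=2
After 17 (craft shaft): copper=4 dagger=12 nickel=10 resin=4 shaft=3 wool=2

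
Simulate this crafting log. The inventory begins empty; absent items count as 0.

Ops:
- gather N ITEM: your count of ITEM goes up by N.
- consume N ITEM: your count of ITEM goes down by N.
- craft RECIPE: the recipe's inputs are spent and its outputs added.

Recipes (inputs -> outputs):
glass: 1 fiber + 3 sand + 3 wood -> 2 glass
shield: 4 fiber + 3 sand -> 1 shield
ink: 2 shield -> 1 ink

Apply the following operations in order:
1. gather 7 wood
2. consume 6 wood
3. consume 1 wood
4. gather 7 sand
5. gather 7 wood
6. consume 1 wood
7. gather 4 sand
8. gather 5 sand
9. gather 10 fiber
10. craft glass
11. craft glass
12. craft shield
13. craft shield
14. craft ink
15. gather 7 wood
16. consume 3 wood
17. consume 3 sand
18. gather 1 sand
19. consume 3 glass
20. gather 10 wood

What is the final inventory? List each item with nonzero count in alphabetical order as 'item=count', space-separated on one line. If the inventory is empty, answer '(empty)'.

Answer: glass=1 ink=1 sand=2 wood=14

Derivation:
After 1 (gather 7 wood): wood=7
After 2 (consume 6 wood): wood=1
After 3 (consume 1 wood): (empty)
After 4 (gather 7 sand): sand=7
After 5 (gather 7 wood): sand=7 wood=7
After 6 (consume 1 wood): sand=7 wood=6
After 7 (gather 4 sand): sand=11 wood=6
After 8 (gather 5 sand): sand=16 wood=6
After 9 (gather 10 fiber): fiber=10 sand=16 wood=6
After 10 (craft glass): fiber=9 glass=2 sand=13 wood=3
After 11 (craft glass): fiber=8 glass=4 sand=10
After 12 (craft shield): fiber=4 glass=4 sand=7 shield=1
After 13 (craft shield): glass=4 sand=4 shield=2
After 14 (craft ink): glass=4 ink=1 sand=4
After 15 (gather 7 wood): glass=4 ink=1 sand=4 wood=7
After 16 (consume 3 wood): glass=4 ink=1 sand=4 wood=4
After 17 (consume 3 sand): glass=4 ink=1 sand=1 wood=4
After 18 (gather 1 sand): glass=4 ink=1 sand=2 wood=4
After 19 (consume 3 glass): glass=1 ink=1 sand=2 wood=4
After 20 (gather 10 wood): glass=1 ink=1 sand=2 wood=14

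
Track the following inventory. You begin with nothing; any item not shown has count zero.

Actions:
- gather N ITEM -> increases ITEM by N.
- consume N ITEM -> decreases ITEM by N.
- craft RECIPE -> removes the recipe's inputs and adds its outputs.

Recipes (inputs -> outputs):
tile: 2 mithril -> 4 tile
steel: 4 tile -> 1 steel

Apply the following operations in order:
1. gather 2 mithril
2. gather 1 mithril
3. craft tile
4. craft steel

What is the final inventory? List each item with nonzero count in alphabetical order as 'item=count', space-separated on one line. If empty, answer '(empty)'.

After 1 (gather 2 mithril): mithril=2
After 2 (gather 1 mithril): mithril=3
After 3 (craft tile): mithril=1 tile=4
After 4 (craft steel): mithril=1 steel=1

Answer: mithril=1 steel=1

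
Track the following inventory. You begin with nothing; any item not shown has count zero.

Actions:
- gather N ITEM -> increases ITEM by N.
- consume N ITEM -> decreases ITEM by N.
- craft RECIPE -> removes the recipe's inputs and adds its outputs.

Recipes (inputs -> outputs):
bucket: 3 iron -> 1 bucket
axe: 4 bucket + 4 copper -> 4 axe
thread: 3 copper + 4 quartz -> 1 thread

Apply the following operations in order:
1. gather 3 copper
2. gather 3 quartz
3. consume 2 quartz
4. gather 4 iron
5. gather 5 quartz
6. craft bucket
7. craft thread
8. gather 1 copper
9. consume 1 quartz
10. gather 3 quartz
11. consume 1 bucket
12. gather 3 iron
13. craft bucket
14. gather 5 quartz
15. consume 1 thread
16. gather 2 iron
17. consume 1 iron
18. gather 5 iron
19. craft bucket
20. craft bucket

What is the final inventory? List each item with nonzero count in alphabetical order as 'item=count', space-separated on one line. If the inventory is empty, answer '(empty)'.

Answer: bucket=3 copper=1 iron=1 quartz=9

Derivation:
After 1 (gather 3 copper): copper=3
After 2 (gather 3 quartz): copper=3 quartz=3
After 3 (consume 2 quartz): copper=3 quartz=1
After 4 (gather 4 iron): copper=3 iron=4 quartz=1
After 5 (gather 5 quartz): copper=3 iron=4 quartz=6
After 6 (craft bucket): bucket=1 copper=3 iron=1 quartz=6
After 7 (craft thread): bucket=1 iron=1 quartz=2 thread=1
After 8 (gather 1 copper): bucket=1 copper=1 iron=1 quartz=2 thread=1
After 9 (consume 1 quartz): bucket=1 copper=1 iron=1 quartz=1 thread=1
After 10 (gather 3 quartz): bucket=1 copper=1 iron=1 quartz=4 thread=1
After 11 (consume 1 bucket): copper=1 iron=1 quartz=4 thread=1
After 12 (gather 3 iron): copper=1 iron=4 quartz=4 thread=1
After 13 (craft bucket): bucket=1 copper=1 iron=1 quartz=4 thread=1
After 14 (gather 5 quartz): bucket=1 copper=1 iron=1 quartz=9 thread=1
After 15 (consume 1 thread): bucket=1 copper=1 iron=1 quartz=9
After 16 (gather 2 iron): bucket=1 copper=1 iron=3 quartz=9
After 17 (consume 1 iron): bucket=1 copper=1 iron=2 quartz=9
After 18 (gather 5 iron): bucket=1 copper=1 iron=7 quartz=9
After 19 (craft bucket): bucket=2 copper=1 iron=4 quartz=9
After 20 (craft bucket): bucket=3 copper=1 iron=1 quartz=9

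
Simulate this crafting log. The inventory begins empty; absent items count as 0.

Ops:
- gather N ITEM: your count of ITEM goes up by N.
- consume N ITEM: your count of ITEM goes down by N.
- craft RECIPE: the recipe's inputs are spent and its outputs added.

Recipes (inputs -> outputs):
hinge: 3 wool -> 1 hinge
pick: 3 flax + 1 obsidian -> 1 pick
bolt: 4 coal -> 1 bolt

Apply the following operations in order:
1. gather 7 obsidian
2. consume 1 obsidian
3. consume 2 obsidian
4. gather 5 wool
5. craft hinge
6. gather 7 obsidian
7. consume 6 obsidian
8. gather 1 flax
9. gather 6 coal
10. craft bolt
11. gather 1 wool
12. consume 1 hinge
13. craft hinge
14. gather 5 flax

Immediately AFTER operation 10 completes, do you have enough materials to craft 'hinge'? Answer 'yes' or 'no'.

After 1 (gather 7 obsidian): obsidian=7
After 2 (consume 1 obsidian): obsidian=6
After 3 (consume 2 obsidian): obsidian=4
After 4 (gather 5 wool): obsidian=4 wool=5
After 5 (craft hinge): hinge=1 obsidian=4 wool=2
After 6 (gather 7 obsidian): hinge=1 obsidian=11 wool=2
After 7 (consume 6 obsidian): hinge=1 obsidian=5 wool=2
After 8 (gather 1 flax): flax=1 hinge=1 obsidian=5 wool=2
After 9 (gather 6 coal): coal=6 flax=1 hinge=1 obsidian=5 wool=2
After 10 (craft bolt): bolt=1 coal=2 flax=1 hinge=1 obsidian=5 wool=2

Answer: no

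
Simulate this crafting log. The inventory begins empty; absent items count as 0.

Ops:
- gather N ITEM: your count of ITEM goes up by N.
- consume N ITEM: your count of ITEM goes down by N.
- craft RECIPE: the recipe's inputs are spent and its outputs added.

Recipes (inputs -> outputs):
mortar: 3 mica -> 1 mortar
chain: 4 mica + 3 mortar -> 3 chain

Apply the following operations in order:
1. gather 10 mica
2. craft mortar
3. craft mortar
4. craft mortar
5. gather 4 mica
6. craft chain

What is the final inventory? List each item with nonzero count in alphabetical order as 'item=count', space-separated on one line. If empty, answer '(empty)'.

Answer: chain=3 mica=1

Derivation:
After 1 (gather 10 mica): mica=10
After 2 (craft mortar): mica=7 mortar=1
After 3 (craft mortar): mica=4 mortar=2
After 4 (craft mortar): mica=1 mortar=3
After 5 (gather 4 mica): mica=5 mortar=3
After 6 (craft chain): chain=3 mica=1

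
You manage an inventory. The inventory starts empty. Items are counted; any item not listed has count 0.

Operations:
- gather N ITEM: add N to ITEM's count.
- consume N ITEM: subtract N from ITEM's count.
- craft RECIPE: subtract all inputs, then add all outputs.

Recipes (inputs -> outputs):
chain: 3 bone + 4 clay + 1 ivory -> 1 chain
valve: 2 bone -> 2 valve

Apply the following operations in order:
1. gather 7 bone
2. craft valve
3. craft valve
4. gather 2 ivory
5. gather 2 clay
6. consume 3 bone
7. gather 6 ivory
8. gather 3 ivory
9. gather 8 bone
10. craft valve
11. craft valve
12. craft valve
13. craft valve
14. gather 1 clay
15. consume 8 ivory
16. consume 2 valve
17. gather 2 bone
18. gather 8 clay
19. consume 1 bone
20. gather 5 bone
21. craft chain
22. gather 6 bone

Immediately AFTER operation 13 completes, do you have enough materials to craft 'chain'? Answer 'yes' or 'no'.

After 1 (gather 7 bone): bone=7
After 2 (craft valve): bone=5 valve=2
After 3 (craft valve): bone=3 valve=4
After 4 (gather 2 ivory): bone=3 ivory=2 valve=4
After 5 (gather 2 clay): bone=3 clay=2 ivory=2 valve=4
After 6 (consume 3 bone): clay=2 ivory=2 valve=4
After 7 (gather 6 ivory): clay=2 ivory=8 valve=4
After 8 (gather 3 ivory): clay=2 ivory=11 valve=4
After 9 (gather 8 bone): bone=8 clay=2 ivory=11 valve=4
After 10 (craft valve): bone=6 clay=2 ivory=11 valve=6
After 11 (craft valve): bone=4 clay=2 ivory=11 valve=8
After 12 (craft valve): bone=2 clay=2 ivory=11 valve=10
After 13 (craft valve): clay=2 ivory=11 valve=12

Answer: no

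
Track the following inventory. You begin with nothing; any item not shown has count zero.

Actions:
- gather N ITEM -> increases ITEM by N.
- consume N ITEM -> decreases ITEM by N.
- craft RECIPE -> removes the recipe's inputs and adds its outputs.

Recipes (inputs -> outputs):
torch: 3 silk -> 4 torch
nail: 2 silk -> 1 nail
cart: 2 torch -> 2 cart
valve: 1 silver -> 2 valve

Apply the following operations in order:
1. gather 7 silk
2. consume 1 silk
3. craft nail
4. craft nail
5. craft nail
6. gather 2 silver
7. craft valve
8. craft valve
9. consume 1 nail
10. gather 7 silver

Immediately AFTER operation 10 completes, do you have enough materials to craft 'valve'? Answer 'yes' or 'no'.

Answer: yes

Derivation:
After 1 (gather 7 silk): silk=7
After 2 (consume 1 silk): silk=6
After 3 (craft nail): nail=1 silk=4
After 4 (craft nail): nail=2 silk=2
After 5 (craft nail): nail=3
After 6 (gather 2 silver): nail=3 silver=2
After 7 (craft valve): nail=3 silver=1 valve=2
After 8 (craft valve): nail=3 valve=4
After 9 (consume 1 nail): nail=2 valve=4
After 10 (gather 7 silver): nail=2 silver=7 valve=4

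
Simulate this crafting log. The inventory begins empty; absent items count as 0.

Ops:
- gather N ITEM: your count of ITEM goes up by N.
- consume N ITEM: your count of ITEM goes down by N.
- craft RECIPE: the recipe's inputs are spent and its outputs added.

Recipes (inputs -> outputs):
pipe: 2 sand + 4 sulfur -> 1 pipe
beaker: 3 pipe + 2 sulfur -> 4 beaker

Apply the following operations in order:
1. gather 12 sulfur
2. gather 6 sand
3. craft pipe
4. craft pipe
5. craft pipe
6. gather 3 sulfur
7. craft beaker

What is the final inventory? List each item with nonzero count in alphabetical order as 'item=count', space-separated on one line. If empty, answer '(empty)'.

After 1 (gather 12 sulfur): sulfur=12
After 2 (gather 6 sand): sand=6 sulfur=12
After 3 (craft pipe): pipe=1 sand=4 sulfur=8
After 4 (craft pipe): pipe=2 sand=2 sulfur=4
After 5 (craft pipe): pipe=3
After 6 (gather 3 sulfur): pipe=3 sulfur=3
After 7 (craft beaker): beaker=4 sulfur=1

Answer: beaker=4 sulfur=1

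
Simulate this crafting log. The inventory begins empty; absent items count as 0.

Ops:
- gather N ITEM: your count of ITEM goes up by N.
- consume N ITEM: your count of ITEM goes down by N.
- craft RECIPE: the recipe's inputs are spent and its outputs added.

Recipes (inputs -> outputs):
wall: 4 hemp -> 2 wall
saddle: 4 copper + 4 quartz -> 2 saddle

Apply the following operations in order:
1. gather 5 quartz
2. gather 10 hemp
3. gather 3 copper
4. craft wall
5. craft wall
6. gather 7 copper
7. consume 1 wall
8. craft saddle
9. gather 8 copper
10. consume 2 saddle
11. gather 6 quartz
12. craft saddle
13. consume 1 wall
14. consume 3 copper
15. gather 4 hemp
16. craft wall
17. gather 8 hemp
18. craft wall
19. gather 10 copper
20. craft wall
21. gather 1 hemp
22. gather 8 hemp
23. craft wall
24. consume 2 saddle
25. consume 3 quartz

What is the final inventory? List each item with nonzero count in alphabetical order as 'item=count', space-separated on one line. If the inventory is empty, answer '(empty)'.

Answer: copper=17 hemp=7 wall=10

Derivation:
After 1 (gather 5 quartz): quartz=5
After 2 (gather 10 hemp): hemp=10 quartz=5
After 3 (gather 3 copper): copper=3 hemp=10 quartz=5
After 4 (craft wall): copper=3 hemp=6 quartz=5 wall=2
After 5 (craft wall): copper=3 hemp=2 quartz=5 wall=4
After 6 (gather 7 copper): copper=10 hemp=2 quartz=5 wall=4
After 7 (consume 1 wall): copper=10 hemp=2 quartz=5 wall=3
After 8 (craft saddle): copper=6 hemp=2 quartz=1 saddle=2 wall=3
After 9 (gather 8 copper): copper=14 hemp=2 quartz=1 saddle=2 wall=3
After 10 (consume 2 saddle): copper=14 hemp=2 quartz=1 wall=3
After 11 (gather 6 quartz): copper=14 hemp=2 quartz=7 wall=3
After 12 (craft saddle): copper=10 hemp=2 quartz=3 saddle=2 wall=3
After 13 (consume 1 wall): copper=10 hemp=2 quartz=3 saddle=2 wall=2
After 14 (consume 3 copper): copper=7 hemp=2 quartz=3 saddle=2 wall=2
After 15 (gather 4 hemp): copper=7 hemp=6 quartz=3 saddle=2 wall=2
After 16 (craft wall): copper=7 hemp=2 quartz=3 saddle=2 wall=4
After 17 (gather 8 hemp): copper=7 hemp=10 quartz=3 saddle=2 wall=4
After 18 (craft wall): copper=7 hemp=6 quartz=3 saddle=2 wall=6
After 19 (gather 10 copper): copper=17 hemp=6 quartz=3 saddle=2 wall=6
After 20 (craft wall): copper=17 hemp=2 quartz=3 saddle=2 wall=8
After 21 (gather 1 hemp): copper=17 hemp=3 quartz=3 saddle=2 wall=8
After 22 (gather 8 hemp): copper=17 hemp=11 quartz=3 saddle=2 wall=8
After 23 (craft wall): copper=17 hemp=7 quartz=3 saddle=2 wall=10
After 24 (consume 2 saddle): copper=17 hemp=7 quartz=3 wall=10
After 25 (consume 3 quartz): copper=17 hemp=7 wall=10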